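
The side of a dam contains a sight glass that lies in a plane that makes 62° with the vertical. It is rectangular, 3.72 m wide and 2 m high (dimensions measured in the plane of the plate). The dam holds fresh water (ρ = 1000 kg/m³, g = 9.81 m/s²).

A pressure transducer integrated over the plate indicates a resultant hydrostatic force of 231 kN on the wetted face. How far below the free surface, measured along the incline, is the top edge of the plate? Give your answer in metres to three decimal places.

y_top ≈ 5.742 m

γ = ρg = 1000 × 9.81 = 9810 N/m³ = 9.81 kN/m³.
A = 3.72 × 2 = 7.44 m².
From F = γ·h_c·A, the centroid depth is h_c = 231/(9.81 × 7.44) = 3.16497 m.
The plate makes 62° with the vertical, i.e. θ = 90° − 62° = 28° to the horizontal. Measuring y along the incline from the free-surface line, vertical depth h = y·sinθ with sinθ = 0.469472.
Along the incline, y_c = h_c/sinθ = 3.16497/0.469472 = 6.74155 m.
The centroid lies 2/2 = 1 m below the top edge, so the top edge sits at y_top = 6.74155 − 1 = 5.74155 m along the incline.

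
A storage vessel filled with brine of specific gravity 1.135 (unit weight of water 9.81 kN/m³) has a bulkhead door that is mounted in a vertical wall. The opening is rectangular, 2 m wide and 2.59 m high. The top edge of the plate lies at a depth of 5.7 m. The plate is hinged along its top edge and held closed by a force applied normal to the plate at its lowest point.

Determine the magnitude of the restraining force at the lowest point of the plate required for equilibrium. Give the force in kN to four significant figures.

γ = 1.135 × 9.81 = 11.13435 kN/m³.
The centroid lies 2.59/2 = 1.295 m below the top edge, so the centroid depth is h_c = 5.7 + 1.295 = 6.995 m.
A = 2 × 2.59 = 5.18 m².
Resultant F = γ·h_c·A = 11.13435 × 6.995 × 5.18 = 403.443 kN.
I_c = b·h³/12 = 2 × 2.59³/12 = 2.89566 m⁴.
Centre of pressure: y_p = y_c + I_c/(y_c·A) = 6.995 + 2.89566/(6.995 × 5.18) = 6.995 + 0.0799153 = 7.07492 m along the plane.
The resultant acts 1.295 + 0.0799153 = 1.37492 m (along the plate) below the hinge at the top edge, so the moment about the hinge is M = F × 1.37492 = 403.443 × 1.37492 = 554.702 kN·m.
A normal force at the bottom, 2.59 m from the hinge, must supply this moment: P = 554.702/2.59 = 214.171 kN.

P ≈ 214.2 kN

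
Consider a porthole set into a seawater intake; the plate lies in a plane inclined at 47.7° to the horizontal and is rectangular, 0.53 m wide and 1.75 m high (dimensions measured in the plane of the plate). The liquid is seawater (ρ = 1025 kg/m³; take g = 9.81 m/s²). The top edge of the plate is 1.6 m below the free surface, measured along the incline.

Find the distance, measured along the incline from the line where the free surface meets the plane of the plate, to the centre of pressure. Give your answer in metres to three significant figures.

y_p = 2.58 m

γ = ρg = 1025 × 9.81 / 1000 = 10.05525 kN/m³.
Let θ = 47.7° be the plate's angle to the horizontal; measure y along the incline from where the plane meets the free surface. Vertical depth h = y·sinθ with sinθ = 0.739631.
The centroid lies 1.75/2 = 0.875 m below the top edge, so y_c = 1.6 + 0.875 = 2.475 m and h_c = 2.475 × 0.739631 = 1.83059 m.
A = 0.53 × 1.75 = 0.9275 m².
Resultant F = γ·h_c·A = 10.05525 × 1.83059 × 0.9275 = 17.0725 kN.
I_c = b·h³/12 = 0.53 × 1.75³/12 = 0.236706 m⁴.
Centre of pressure: y_p = y_c + I_c/(y_c·A) = 2.475 + 0.236706/(2.475 × 0.9275) = 2.475 + 0.103115 = 2.57811 m along the plane.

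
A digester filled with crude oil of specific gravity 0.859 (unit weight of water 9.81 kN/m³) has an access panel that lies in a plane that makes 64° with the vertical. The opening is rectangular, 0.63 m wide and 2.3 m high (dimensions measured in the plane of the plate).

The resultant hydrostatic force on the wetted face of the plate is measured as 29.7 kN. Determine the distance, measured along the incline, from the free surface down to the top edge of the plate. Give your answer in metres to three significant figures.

γ = 0.859 × 9.81 = 8.42679 kN/m³.
A = 0.63 × 2.3 = 1.449 m².
From F = γ·h_c·A, the centroid depth is h_c = 29.7/(8.42679 × 1.449) = 2.43235 m.
The plate makes 64° with the vertical, i.e. θ = 90° − 64° = 26° to the horizontal. Measuring y along the incline from the free-surface line, vertical depth h = y·sinθ with sinθ = 0.438371.
Along the incline, y_c = h_c/sinθ = 2.43235/0.438371 = 5.54861 m.
The centroid lies 2.3/2 = 1.15 m below the top edge, so the top edge sits at y_top = 5.54861 − 1.15 = 4.39861 m along the incline.

y_top ≈ 4.40 m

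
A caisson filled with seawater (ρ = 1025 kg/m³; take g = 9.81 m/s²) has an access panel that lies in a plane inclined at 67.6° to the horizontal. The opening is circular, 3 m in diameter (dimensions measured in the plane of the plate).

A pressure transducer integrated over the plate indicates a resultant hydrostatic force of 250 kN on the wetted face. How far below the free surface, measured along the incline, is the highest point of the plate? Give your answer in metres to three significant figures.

γ = ρg = 1025 × 9.81 / 1000 = 10.05525 kN/m³.
A = π(1.5)² = 7.06858 m².
From F = γ·h_c·A, the centroid depth is h_c = 250/(10.05525 × 7.06858) = 3.51734 m.
Let θ = 67.6° be the plate's angle to the horizontal; measure y along the incline from where the plane meets the free surface. Vertical depth h = y·sinθ with sinθ = 0.924546.
Along the incline, y_c = h_c/sinθ = 3.51734/0.924546 = 3.8044 m.
The centroid is at the centre, 1.5 m below the top of the plate, so the highest point sits at y_top = 3.8044 − 1.5 = 2.3044 m along the incline.

y_top ≈ 2.30 m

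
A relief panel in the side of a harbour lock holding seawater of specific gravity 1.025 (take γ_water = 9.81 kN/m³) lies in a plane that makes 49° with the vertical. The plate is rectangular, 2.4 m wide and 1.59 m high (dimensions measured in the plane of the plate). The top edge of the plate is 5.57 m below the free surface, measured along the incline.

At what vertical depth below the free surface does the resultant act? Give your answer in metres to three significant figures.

γ = 1.025 × 9.81 = 10.05525 kN/m³.
The plate makes 49° with the vertical, i.e. θ = 90° − 49° = 41° to the horizontal. Measuring y along the incline from the free-surface line, vertical depth h = y·sinθ with sinθ = 0.656059.
The centroid lies 1.59/2 = 0.795 m below the top edge, so y_c = 5.57 + 0.795 = 6.365 m and h_c = 6.365 × 0.656059 = 4.17582 m.
A = 2.4 × 1.59 = 3.816 m².
Resultant F = γ·h_c·A = 10.05525 × 4.17582 × 3.816 = 160.23 kN.
I_c = b·h³/12 = 2.4 × 1.59³/12 = 0.803936 m⁴.
Centre of pressure: y_p = y_c + I_c/(y_c·A) = 6.365 + 0.803936/(6.365 × 3.816) = 6.365 + 0.033099 = 6.3981 m along the plane.
Vertically, h_p = y_p·sinθ = 6.3981 × 0.656059 = 4.19753 m.

h_p = 4.20 m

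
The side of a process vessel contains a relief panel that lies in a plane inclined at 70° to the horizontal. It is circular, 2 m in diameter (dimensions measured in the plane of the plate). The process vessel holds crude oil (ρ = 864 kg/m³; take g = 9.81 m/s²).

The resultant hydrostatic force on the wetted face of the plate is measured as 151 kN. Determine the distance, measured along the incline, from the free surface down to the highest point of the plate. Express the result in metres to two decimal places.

y_top ≈ 5.03 m

γ = ρg = 864 × 9.81 / 1000 = 8.47584 kN/m³.
A = π(1)² = 3.14159 m².
From F = γ·h_c·A, the centroid depth is h_c = 151/(8.47584 × 3.14159) = 5.6708 m.
Let θ = 70° be the plate's angle to the horizontal; measure y along the incline from where the plane meets the free surface. Vertical depth h = y·sinθ with sinθ = 0.939693.
Along the incline, y_c = h_c/sinθ = 5.6708/0.939693 = 6.03474 m.
The centroid is at the centre, 1 m below the top of the plate, so the highest point sits at y_top = 6.03474 − 1 = 5.03474 m along the incline.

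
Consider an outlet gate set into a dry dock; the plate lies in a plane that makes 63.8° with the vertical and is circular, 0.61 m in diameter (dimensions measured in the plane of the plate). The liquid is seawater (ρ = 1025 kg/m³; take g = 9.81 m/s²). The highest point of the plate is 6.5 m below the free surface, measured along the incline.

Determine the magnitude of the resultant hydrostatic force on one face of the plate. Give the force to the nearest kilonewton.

F ≈ 9 kN

γ = ρg = 1025 × 9.81 / 1000 = 10.05525 kN/m³.
The plate makes 63.8° with the vertical, i.e. θ = 90° − 63.8° = 26.2° to the horizontal. Measuring y along the incline from the free-surface line, vertical depth h = y·sinθ with sinθ = 0.441506.
The centroid is at the centre, 0.305 m below the top of the plate, so y_c = 6.5 + 0.305 = 6.805 m and h_c = 6.805 × 0.441506 = 3.00445 m.
A = π(0.305)² = 0.292247 m².
Resultant F = γ·h_c·A = 10.05525 × 3.00445 × 0.292247 = 8.82893 kN.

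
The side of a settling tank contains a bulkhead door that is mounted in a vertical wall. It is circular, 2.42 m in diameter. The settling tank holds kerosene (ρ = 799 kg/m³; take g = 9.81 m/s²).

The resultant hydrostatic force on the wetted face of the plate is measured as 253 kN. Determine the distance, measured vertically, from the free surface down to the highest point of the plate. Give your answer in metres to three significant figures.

γ = ρg = 799 × 9.81 / 1000 = 7.83819 kN/m³.
A = π(1.21)² = 4.59961 m².
From F = γ·h_c·A, the centroid depth is h_c = 253/(7.83819 × 4.59961) = 7.01752 m.
The centroid is at the centre, 1.21 m below the top of the plate, so the highest point sits at h_top = 7.01752 − 1.21 = 5.80752 m below the surface.

d_top ≈ 5.81 m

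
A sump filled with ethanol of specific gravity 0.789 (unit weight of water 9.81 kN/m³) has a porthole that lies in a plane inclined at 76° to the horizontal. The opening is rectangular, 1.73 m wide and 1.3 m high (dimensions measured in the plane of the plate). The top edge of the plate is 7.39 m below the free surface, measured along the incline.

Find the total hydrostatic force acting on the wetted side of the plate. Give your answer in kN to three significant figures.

γ = 0.789 × 9.81 = 7.74009 kN/m³.
Let θ = 76° be the plate's angle to the horizontal; measure y along the incline from where the plane meets the free surface. Vertical depth h = y·sinθ with sinθ = 0.970296.
The centroid lies 1.3/2 = 0.65 m below the top edge, so y_c = 7.39 + 0.65 = 8.04 m and h_c = 8.04 × 0.970296 = 7.80118 m.
A = 1.73 × 1.3 = 2.249 m².
Resultant F = γ·h_c·A = 7.74009 × 7.80118 × 2.249 = 135.799 kN.

F ≈ 136 kN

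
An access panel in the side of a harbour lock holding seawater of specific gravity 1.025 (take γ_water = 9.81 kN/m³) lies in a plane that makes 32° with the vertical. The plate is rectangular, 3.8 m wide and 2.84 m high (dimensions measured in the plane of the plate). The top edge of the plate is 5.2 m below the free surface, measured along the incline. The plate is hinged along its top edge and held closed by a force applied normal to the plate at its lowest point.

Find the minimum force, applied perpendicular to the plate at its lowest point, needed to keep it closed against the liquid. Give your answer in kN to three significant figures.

P ≈ 326 kN

γ = 1.025 × 9.81 = 10.05525 kN/m³.
The plate makes 32° with the vertical, i.e. θ = 90° − 32° = 58° to the horizontal. Measuring y along the incline from the free-surface line, vertical depth h = y·sinθ with sinθ = 0.848048.
The centroid lies 2.84/2 = 1.42 m below the top edge, so y_c = 5.2 + 1.42 = 6.62 m and h_c = 6.62 × 0.848048 = 5.61408 m.
A = 3.8 × 2.84 = 10.792 m².
Resultant F = γ·h_c·A = 10.05525 × 5.61408 × 10.792 = 609.219 kN.
I_c = b·h³/12 = 3.8 × 2.84³/12 = 7.25366 m⁴.
Centre of pressure: y_p = y_c + I_c/(y_c·A) = 6.62 + 7.25366/(6.62 × 10.792) = 6.62 + 0.101531 = 6.72153 m along the plane.
The resultant acts 1.42 + 0.101531 = 1.52153 m (along the plate) below the hinge at the top edge, so the moment about the hinge is M = F × 1.52153 = 609.219 × 1.52153 = 926.945 kN·m.
A normal force at the bottom, 2.84 m from the hinge, must supply this moment: P = 926.945/2.84 = 326.389 kN.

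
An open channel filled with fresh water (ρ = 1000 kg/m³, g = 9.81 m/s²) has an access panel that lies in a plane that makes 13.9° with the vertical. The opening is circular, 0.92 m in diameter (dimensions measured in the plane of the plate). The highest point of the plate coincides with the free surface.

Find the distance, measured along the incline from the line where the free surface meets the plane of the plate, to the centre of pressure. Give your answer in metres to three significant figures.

y_p = 0.575 m

γ = ρg = 1000 × 9.81 = 9810 N/m³ = 9.81 kN/m³.
The plate makes 13.9° with the vertical, i.e. θ = 90° − 13.9° = 76.1° to the horizontal. Measuring y along the incline from the free-surface line, vertical depth h = y·sinθ with sinθ = 0.970716.
The centroid is at the centre, 0.46 m below the top of the plate, so y_c = 0.46 m and h_c = 0.46 × 0.970716 = 0.446529 m.
A = π(0.46)² = 0.664761 m².
Resultant F = γ·h_c·A = 9.81 × 0.446529 × 0.664761 = 2.91195 kN.
I_c = πr⁴/4 = π × 0.46⁴/4 = 0.0351659 m⁴.
Centre of pressure: y_p = y_c + I_c/(y_c·A) = 0.46 + 0.0351659/(0.46 × 0.664761) = 0.46 + 0.115 = 0.575 m along the plane.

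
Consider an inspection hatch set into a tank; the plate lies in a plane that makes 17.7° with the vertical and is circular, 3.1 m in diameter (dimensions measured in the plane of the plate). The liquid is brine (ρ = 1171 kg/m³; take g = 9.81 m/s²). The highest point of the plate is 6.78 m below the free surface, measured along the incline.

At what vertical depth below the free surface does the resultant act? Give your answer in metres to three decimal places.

h_p = 8.004 m

γ = ρg = 1171 × 9.81 / 1000 = 11.48751 kN/m³.
The plate makes 17.7° with the vertical, i.e. θ = 90° − 17.7° = 72.3° to the horizontal. Measuring y along the incline from the free-surface line, vertical depth h = y·sinθ with sinθ = 0.952661.
The centroid is at the centre, 1.55 m below the top of the plate, so y_c = 6.78 + 1.55 = 8.33 m and h_c = 8.33 × 0.952661 = 7.93567 m.
A = π(1.55)² = 7.54768 m².
Resultant F = γ·h_c·A = 11.48751 × 7.93567 × 7.54768 = 688.055 kN.
I_c = πr⁴/4 = π × 1.55⁴/4 = 4.53332 m⁴.
Centre of pressure: y_p = y_c + I_c/(y_c·A) = 8.33 + 4.53332/(8.33 × 7.54768) = 8.33 + 0.0721038 = 8.4021 m along the plane.
Vertically, h_p = y_p·sinθ = 8.4021 × 0.952661 = 8.00435 m.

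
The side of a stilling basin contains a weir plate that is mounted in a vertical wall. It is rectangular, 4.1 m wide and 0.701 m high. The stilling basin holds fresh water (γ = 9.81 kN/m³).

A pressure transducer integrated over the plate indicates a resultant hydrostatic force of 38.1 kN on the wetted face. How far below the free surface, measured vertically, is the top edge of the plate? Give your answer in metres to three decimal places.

d_top ≈ 1.001 m

γ = 9.81 kN/m³.
A = 4.1 × 0.701 = 2.8741 m².
From F = γ·h_c·A, the centroid depth is h_c = 38.1/(9.81 × 2.8741) = 1.35131 m.
The centroid lies 0.701/2 = 0.3505 m below the top edge, so the top edge sits at h_top = 1.35131 − 0.3505 = 1.00081 m below the surface.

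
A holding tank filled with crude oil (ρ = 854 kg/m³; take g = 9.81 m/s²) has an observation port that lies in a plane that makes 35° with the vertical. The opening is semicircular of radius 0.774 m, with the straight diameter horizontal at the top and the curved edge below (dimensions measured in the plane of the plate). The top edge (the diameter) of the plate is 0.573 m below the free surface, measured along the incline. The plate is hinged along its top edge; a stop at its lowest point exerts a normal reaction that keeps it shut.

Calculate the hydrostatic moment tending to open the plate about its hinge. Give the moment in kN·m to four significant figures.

γ = ρg = 854 × 9.81 / 1000 = 8.37774 kN/m³.
The plate makes 35° with the vertical, i.e. θ = 90° − 35° = 55° to the horizontal. Measuring y along the incline from the free-surface line, vertical depth h = y·sinθ with sinθ = 0.819152.
The centroid of a semicircle lies 4r/(3π) = 0.328496 m from the diameter, here below the top edge, so y_c = 0.573 + 0.328496 = 0.901496 m and h_c = 0.901496 × 0.819152 = 0.738462 m.
A = πr²/2 = π × 0.774²/2 = 0.941026 m².
Resultant F = γ·h_c·A = 8.37774 × 0.738462 × 0.941026 = 5.82179 kN.
I_c = (π/8 − 8/(9π))·r⁴ = 0.109757 × 0.774⁴ = 0.0393909 m⁴.
Centre of pressure: y_p = y_c + I_c/(y_c·A) = 0.901496 + 0.0393909/(0.901496 × 0.941026) = 0.901496 + 0.0464334 = 0.947929 m along the plane.
The resultant acts 0.328496 + 0.0464334 = 0.374929 m (along the plate) below the hinge at the top edge, so the moment about the hinge is M = F × 0.374929 = 5.82179 × 0.374929 = 2.18276 kN·m.

M ≈ 2.183 kN·m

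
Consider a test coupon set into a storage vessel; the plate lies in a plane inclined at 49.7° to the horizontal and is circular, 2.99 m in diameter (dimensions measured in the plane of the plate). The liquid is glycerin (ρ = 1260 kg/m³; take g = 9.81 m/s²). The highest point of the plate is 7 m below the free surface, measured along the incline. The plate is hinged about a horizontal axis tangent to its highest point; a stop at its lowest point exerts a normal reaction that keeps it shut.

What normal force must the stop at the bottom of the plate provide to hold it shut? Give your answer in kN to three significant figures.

P ≈ 294 kN

γ = ρg = 1260 × 9.81 / 1000 = 12.3606 kN/m³.
Let θ = 49.7° be the plate's angle to the horizontal; measure y along the incline from where the plane meets the free surface. Vertical depth h = y·sinθ with sinθ = 0.762668.
The centroid is at the centre, 1.495 m below the top of the plate, so y_c = 7 + 1.495 = 8.495 m and h_c = 8.495 × 0.762668 = 6.47886 m.
A = π(1.495)² = 7.02154 m².
Resultant F = γ·h_c·A = 12.3606 × 6.47886 × 7.02154 = 562.303 kN.
I_c = πr⁴/4 = π × 1.495⁴/4 = 3.92333 m⁴.
Centre of pressure: y_p = y_c + I_c/(y_c·A) = 8.495 + 3.92333/(8.495 × 7.02154) = 8.495 + 0.0657747 = 8.56077 m along the plane.
The resultant acts 1.495 + 0.0657747 = 1.56077 m (along the plate) below the hinge at the top edge, so the moment about the hinge is M = F × 1.56077 = 562.303 × 1.56077 = 877.626 kN·m.
A normal force at the bottom, 2.99 m from the hinge, must supply this moment: P = 877.626/2.99 = 293.52 kN.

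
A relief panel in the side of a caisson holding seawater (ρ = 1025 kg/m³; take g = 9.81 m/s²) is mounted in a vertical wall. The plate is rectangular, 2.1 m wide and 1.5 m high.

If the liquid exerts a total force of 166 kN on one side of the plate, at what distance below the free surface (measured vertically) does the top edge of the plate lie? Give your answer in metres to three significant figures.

d_top ≈ 4.49 m

γ = ρg = 1025 × 9.81 / 1000 = 10.05525 kN/m³.
A = 2.1 × 1.5 = 3.15 m².
From F = γ·h_c·A, the centroid depth is h_c = 166/(10.05525 × 3.15) = 5.24089 m.
The centroid lies 1.5/2 = 0.75 m below the top edge, so the top edge sits at h_top = 5.24089 − 0.75 = 4.49089 m below the surface.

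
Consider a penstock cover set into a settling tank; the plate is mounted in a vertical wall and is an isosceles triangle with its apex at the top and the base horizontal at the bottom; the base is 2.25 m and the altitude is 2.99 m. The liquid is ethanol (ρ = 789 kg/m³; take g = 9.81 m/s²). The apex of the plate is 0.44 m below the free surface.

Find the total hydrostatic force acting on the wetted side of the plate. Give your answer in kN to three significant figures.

F ≈ 63.4 kN

γ = ρg = 789 × 9.81 / 1000 = 7.74009 kN/m³.
With the apex up, the centroid sits 2h/3 = 2 × 2.99/3 = 1.99333 m below the apex, so the centroid depth is h_c = 0.44 + 1.99333 = 2.43333 m.
A = ½ × 2.25 × 2.99 = 3.36375 m².
Resultant F = γ·h_c·A = 7.74009 × 2.43333 × 3.36375 = 63.3535 kN.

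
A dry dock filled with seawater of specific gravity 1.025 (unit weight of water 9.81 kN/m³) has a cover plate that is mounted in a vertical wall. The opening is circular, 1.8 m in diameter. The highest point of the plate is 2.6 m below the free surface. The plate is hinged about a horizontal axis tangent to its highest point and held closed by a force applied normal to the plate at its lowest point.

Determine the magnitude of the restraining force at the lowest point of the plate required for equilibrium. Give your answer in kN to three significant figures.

P ≈ 47.7 kN

γ = 1.025 × 9.81 = 10.05525 kN/m³.
The centroid is at the centre, 0.9 m below the top of the plate, so the centroid depth is h_c = 2.6 + 0.9 = 3.5 m.
A = π(0.9)² = 2.54469 m².
Resultant F = γ·h_c·A = 10.05525 × 3.5 × 2.54469 = 89.5562 kN.
I_c = πr⁴/4 = π × 0.9⁴/4 = 0.5153 m⁴.
Centre of pressure: y_p = y_c + I_c/(y_c·A) = 3.5 + 0.5153/(3.5 × 2.54469) = 3.5 + 0.0578572 = 3.55786 m along the plane.
The resultant acts 0.9 + 0.0578572 = 0.957857 m (along the plate) below the hinge at the top edge, so the moment about the hinge is M = F × 0.957857 = 89.5562 × 0.957857 = 85.782 kN·m.
A normal force at the bottom, 1.8 m from the hinge, must supply this moment: P = 85.782/1.8 = 47.6567 kN.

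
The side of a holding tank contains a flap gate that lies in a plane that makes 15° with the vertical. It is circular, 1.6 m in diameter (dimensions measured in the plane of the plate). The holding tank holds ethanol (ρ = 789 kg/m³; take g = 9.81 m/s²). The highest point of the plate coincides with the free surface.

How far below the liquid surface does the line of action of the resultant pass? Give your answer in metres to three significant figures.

γ = ρg = 789 × 9.81 / 1000 = 7.74009 kN/m³.
The plate makes 15° with the vertical, i.e. θ = 90° − 15° = 75° to the horizontal. Measuring y along the incline from the free-surface line, vertical depth h = y·sinθ with sinθ = 0.965926.
The centroid is at the centre, 0.8 m below the top of the plate, so y_c = 0.8 m and h_c = 0.8 × 0.965926 = 0.772741 m.
A = π(0.8)² = 2.01062 m².
Resultant F = γ·h_c·A = 7.74009 × 0.772741 × 2.01062 = 12.0257 kN.
I_c = πr⁴/4 = π × 0.8⁴/4 = 0.321699 m⁴.
Centre of pressure: y_p = y_c + I_c/(y_c·A) = 0.8 + 0.321699/(0.8 × 2.01062) = 0.8 + 0.2 = 1 m along the plane.
Vertically, h_p = y_p·sinθ = 1 × 0.965926 = 0.965926 m.

h_p = 0.966 m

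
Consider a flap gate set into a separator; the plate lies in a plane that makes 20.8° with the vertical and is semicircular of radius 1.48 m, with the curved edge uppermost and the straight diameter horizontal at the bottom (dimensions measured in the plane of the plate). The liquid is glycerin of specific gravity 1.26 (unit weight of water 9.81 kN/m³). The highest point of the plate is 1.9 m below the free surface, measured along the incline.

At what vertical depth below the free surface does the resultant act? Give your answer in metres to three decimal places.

γ = 1.26 × 9.81 = 12.3606 kN/m³.
The plate makes 20.8° with the vertical, i.e. θ = 90° − 20.8° = 69.2° to the horizontal. Measuring y along the incline from the free-surface line, vertical depth h = y·sinθ with sinθ = 0.934826.
The centroid lies 4r/(3π) = 0.628132 m above the diameter, so r − 4r/(3π) = 1.48 − 0.628132 = 0.851868 m below the topmost point, so y_c = 1.9 + 0.851868 = 2.75187 m and h_c = 2.75187 × 0.934826 = 2.57252 m.
A = πr²/2 = π × 1.48²/2 = 3.44067 m².
Resultant F = γ·h_c·A = 12.3606 × 2.57252 × 3.44067 = 109.406 kN.
I_c = (π/8 − 8/(9π))·r⁴ = 0.109757 × 1.48⁴ = 0.526598 m⁴.
Centre of pressure: y_p = y_c + I_c/(y_c·A) = 2.75187 + 0.526598/(2.75187 × 3.44067) = 2.75187 + 0.0556171 = 2.80749 m along the plane.
Vertically, h_p = y_p·sinθ = 2.80749 × 0.934826 = 2.62451 m.

h_p = 2.625 m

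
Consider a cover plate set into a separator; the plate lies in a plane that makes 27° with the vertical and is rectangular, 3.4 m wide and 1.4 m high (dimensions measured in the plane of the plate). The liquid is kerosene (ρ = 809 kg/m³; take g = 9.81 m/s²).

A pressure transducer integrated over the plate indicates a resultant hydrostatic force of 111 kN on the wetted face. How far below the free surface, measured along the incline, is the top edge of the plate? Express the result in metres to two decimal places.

y_top ≈ 2.60 m

γ = ρg = 809 × 9.81 / 1000 = 7.93629 kN/m³.
A = 3.4 × 1.4 = 4.76 m².
From F = γ·h_c·A, the centroid depth is h_c = 111/(7.93629 × 4.76) = 2.93832 m.
The plate makes 27° with the vertical, i.e. θ = 90° − 27° = 63° to the horizontal. Measuring y along the incline from the free-surface line, vertical depth h = y·sinθ with sinθ = 0.891007.
Along the incline, y_c = h_c/sinθ = 2.93832/0.891007 = 3.29775 m.
The centroid lies 1.4/2 = 0.7 m below the top edge, so the top edge sits at y_top = 3.29775 − 0.7 = 2.59775 m along the incline.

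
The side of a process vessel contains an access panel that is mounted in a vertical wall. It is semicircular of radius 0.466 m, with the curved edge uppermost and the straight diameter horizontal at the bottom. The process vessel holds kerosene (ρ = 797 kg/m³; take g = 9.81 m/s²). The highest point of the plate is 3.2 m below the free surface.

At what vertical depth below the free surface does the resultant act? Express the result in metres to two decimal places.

γ = ρg = 797 × 9.81 / 1000 = 7.81857 kN/m³.
The centroid lies 4r/(3π) = 0.197777 m above the diameter, so r − 4r/(3π) = 0.466 − 0.197777 = 0.268223 m below the topmost point, so the centroid depth is h_c = 3.2 + 0.268223 = 3.46822 m.
A = πr²/2 = π × 0.466²/2 = 0.341108 m².
Resultant F = γ·h_c·A = 7.81857 × 3.46822 × 0.341108 = 9.24966 kN.
I_c = (π/8 − 8/(9π))·r⁴ = 0.109757 × 0.466⁴ = 0.00517578 m⁴.
Centre of pressure: y_p = y_c + I_c/(y_c·A) = 3.46822 + 0.00517578/(3.46822 × 0.341108) = 3.46822 + 0.00437499 = 3.47259 m along the plane.

h_p = 3.47 m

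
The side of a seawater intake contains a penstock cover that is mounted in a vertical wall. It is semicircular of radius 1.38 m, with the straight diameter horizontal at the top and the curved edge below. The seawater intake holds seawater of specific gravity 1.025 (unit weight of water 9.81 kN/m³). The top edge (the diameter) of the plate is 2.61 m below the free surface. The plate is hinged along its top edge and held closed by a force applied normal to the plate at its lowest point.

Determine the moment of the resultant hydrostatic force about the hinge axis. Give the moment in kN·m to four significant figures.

γ = 1.025 × 9.81 = 10.05525 kN/m³.
The centroid of a semicircle lies 4r/(3π) = 0.58569 m from the diameter, here below the top edge, so the centroid depth is h_c = 2.61 + 0.58569 = 3.19569 m.
A = πr²/2 = π × 1.38²/2 = 2.99142 m².
Resultant F = γ·h_c·A = 10.05525 × 3.19569 × 2.99142 = 96.1247 kN.
I_c = (π/8 − 8/(9π))·r⁴ = 0.109757 × 1.38⁴ = 0.39806 m⁴.
Centre of pressure: y_p = y_c + I_c/(y_c·A) = 3.19569 + 0.39806/(3.19569 × 2.99142) = 3.19569 + 0.0416396 = 3.23733 m along the plane.
The resultant acts 0.58569 + 0.0416396 = 0.62733 m (along the plate) below the hinge at the top edge, so the moment about the hinge is M = F × 0.62733 = 96.1247 × 0.62733 = 60.3019 kN·m.

M ≈ 60.30 kN·m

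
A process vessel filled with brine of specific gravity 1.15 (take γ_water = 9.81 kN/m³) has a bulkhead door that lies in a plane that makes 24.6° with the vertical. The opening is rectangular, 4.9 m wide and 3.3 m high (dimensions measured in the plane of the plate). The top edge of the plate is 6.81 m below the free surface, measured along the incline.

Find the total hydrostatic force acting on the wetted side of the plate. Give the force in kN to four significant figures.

γ = 1.15 × 9.81 = 11.2815 kN/m³.
The plate makes 24.6° with the vertical, i.e. θ = 90° − 24.6° = 65.4° to the horizontal. Measuring y along the incline from the free-surface line, vertical depth h = y·sinθ with sinθ = 0.909236.
The centroid lies 3.3/2 = 1.65 m below the top edge, so y_c = 6.81 + 1.65 = 8.46 m and h_c = 8.46 × 0.909236 = 7.69214 m.
A = 4.9 × 3.3 = 16.17 m².
Resultant F = γ·h_c·A = 11.2815 × 7.69214 × 16.17 = 1403.21 kN.

F ≈ 1403 kN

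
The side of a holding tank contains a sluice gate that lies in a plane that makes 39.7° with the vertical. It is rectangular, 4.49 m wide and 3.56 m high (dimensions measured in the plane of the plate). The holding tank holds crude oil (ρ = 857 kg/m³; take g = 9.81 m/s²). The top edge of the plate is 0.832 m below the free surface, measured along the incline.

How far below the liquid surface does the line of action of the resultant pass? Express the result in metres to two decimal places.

h_p = 2.32 m

γ = ρg = 857 × 9.81 / 1000 = 8.40717 kN/m³.
The plate makes 39.7° with the vertical, i.e. θ = 90° − 39.7° = 50.3° to the horizontal. Measuring y along the incline from the free-surface line, vertical depth h = y·sinθ with sinθ = 0.769400.
The centroid lies 3.56/2 = 1.78 m below the top edge, so y_c = 0.832 + 1.78 = 2.612 m and h_c = 2.612 × 0.769400 = 2.00967 m.
A = 4.49 × 3.56 = 15.9844 m².
Resultant F = γ·h_c·A = 8.40717 × 2.00967 × 15.9844 = 270.067 kN.
I_c = b·h³/12 = 4.49 × 3.56³/12 = 16.8817 m⁴.
Centre of pressure: y_p = y_c + I_c/(y_c·A) = 2.612 + 16.8817/(2.612 × 15.9844) = 2.612 + 0.40434 = 3.01634 m along the plane.
Vertically, h_p = y_p·sinθ = 3.01634 × 0.769400 = 2.32077 m.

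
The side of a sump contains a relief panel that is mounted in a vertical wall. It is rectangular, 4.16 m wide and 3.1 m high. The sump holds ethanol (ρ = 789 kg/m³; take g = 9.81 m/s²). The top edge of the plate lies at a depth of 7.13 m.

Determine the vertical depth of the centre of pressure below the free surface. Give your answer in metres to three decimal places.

h_p = 8.772 m

γ = ρg = 789 × 9.81 / 1000 = 7.74009 kN/m³.
The centroid lies 3.1/2 = 1.55 m below the top edge, so the centroid depth is h_c = 7.13 + 1.55 = 8.68 m.
A = 4.16 × 3.1 = 12.896 m².
Resultant F = γ·h_c·A = 7.74009 × 8.68 × 12.896 = 866.405 kN.
I_c = b·h³/12 = 4.16 × 3.1³/12 = 10.3275 m⁴.
Centre of pressure: y_p = y_c + I_c/(y_c·A) = 8.68 + 10.3275/(8.68 × 12.896) = 8.68 + 0.0922615 = 8.77226 m along the plane.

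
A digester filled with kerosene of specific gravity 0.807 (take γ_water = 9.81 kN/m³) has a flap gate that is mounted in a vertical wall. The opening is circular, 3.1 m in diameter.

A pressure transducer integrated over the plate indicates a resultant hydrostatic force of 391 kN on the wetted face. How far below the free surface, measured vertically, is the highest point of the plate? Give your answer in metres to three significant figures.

γ = 0.807 × 9.81 = 7.91667 kN/m³.
A = π(1.55)² = 7.54768 m².
From F = γ·h_c·A, the centroid depth is h_c = 391/(7.91667 × 7.54768) = 6.54366 m.
The centroid is at the centre, 1.55 m below the top of the plate, so the highest point sits at h_top = 6.54366 − 1.55 = 4.99366 m below the surface.

d_top ≈ 4.99 m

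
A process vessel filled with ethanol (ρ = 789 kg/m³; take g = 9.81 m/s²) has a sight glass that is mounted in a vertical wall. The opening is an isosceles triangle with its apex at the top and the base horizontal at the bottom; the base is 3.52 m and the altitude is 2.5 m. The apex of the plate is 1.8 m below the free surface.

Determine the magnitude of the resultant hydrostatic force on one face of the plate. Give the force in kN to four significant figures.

F ≈ 118.1 kN

γ = ρg = 789 × 9.81 / 1000 = 7.74009 kN/m³.
With the apex up, the centroid sits 2h/3 = 2 × 2.5/3 = 1.66667 m below the apex, so the centroid depth is h_c = 1.8 + 1.66667 = 3.46667 m.
A = ½ × 3.52 × 2.5 = 4.4 m².
Resultant F = γ·h_c·A = 7.74009 × 3.46667 × 4.4 = 118.062 kN.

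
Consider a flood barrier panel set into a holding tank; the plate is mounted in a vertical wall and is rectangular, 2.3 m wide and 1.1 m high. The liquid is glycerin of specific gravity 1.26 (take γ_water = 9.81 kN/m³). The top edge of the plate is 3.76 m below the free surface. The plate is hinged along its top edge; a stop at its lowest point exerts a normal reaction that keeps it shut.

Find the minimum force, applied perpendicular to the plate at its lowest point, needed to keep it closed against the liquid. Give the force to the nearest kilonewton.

γ = 1.26 × 9.81 = 12.3606 kN/m³.
The centroid lies 1.1/2 = 0.55 m below the top edge, so the centroid depth is h_c = 3.76 + 0.55 = 4.31 m.
A = 2.3 × 1.1 = 2.53 m².
Resultant F = γ·h_c·A = 12.3606 × 4.31 × 2.53 = 134.784 kN.
I_c = b·h³/12 = 2.3 × 1.1³/12 = 0.255108 m⁴.
Centre of pressure: y_p = y_c + I_c/(y_c·A) = 4.31 + 0.255108/(4.31 × 2.53) = 4.31 + 0.0233952 = 4.3334 m along the plane.
The resultant acts 0.55 + 0.0233952 = 0.573395 m (along the plate) below the hinge at the top edge, so the moment about the hinge is M = F × 0.573395 = 134.784 × 0.573395 = 77.2845 kN·m.
A normal force at the bottom, 1.1 m from the hinge, must supply this moment: P = 77.2845/1.1 = 70.2586 kN.

P ≈ 70 kN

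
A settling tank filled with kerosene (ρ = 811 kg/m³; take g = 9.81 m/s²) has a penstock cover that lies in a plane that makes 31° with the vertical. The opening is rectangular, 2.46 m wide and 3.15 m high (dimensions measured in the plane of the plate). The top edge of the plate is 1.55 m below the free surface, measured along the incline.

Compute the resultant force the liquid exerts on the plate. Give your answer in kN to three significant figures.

γ = ρg = 811 × 9.81 / 1000 = 7.95591 kN/m³.
The plate makes 31° with the vertical, i.e. θ = 90° − 31° = 59° to the horizontal. Measuring y along the incline from the free-surface line, vertical depth h = y·sinθ with sinθ = 0.857167.
The centroid lies 3.15/2 = 1.575 m below the top edge, so y_c = 1.55 + 1.575 = 3.125 m and h_c = 3.125 × 0.857167 = 2.67865 m.
A = 2.46 × 3.15 = 7.749 m².
Resultant F = γ·h_c·A = 7.95591 × 2.67865 × 7.749 = 165.14 kN.

F ≈ 165 kN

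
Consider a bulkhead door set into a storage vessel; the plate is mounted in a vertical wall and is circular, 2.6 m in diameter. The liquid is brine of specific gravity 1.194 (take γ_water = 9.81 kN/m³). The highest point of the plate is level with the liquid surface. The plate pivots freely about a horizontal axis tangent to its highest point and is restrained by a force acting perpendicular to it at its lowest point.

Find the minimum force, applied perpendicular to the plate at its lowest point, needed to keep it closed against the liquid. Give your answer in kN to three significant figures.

γ = 1.194 × 9.81 = 11.71314 kN/m³.
The centroid is at the centre, 1.3 m below the top of the plate, so the centroid depth is h_c = 1.3 m.
A = π(1.3)² = 5.30929 m².
Resultant F = γ·h_c·A = 11.71314 × 1.3 × 5.30929 = 80.845 kN.
I_c = πr⁴/4 = π × 1.3⁴/4 = 2.24318 m⁴.
Centre of pressure: y_p = y_c + I_c/(y_c·A) = 1.3 + 2.24318/(1.3 × 5.30929) = 1.3 + 0.325001 = 1.625 m along the plane.
The resultant acts 1.3 + 0.325001 = 1.625 m (along the plate) below the hinge at the top edge, so the moment about the hinge is M = F × 1.625 = 80.845 × 1.625 = 131.373 kN·m.
A normal force at the bottom, 2.6 m from the hinge, must supply this moment: P = 131.373/2.6 = 50.5281 kN.

P ≈ 50.5 kN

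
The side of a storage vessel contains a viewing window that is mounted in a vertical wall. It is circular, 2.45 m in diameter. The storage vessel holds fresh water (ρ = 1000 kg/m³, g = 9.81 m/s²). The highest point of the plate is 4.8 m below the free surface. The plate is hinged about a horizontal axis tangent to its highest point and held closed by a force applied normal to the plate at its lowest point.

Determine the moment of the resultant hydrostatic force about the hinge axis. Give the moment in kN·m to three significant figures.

γ = ρg = 1000 × 9.81 = 9810 N/m³ = 9.81 kN/m³.
The centroid is at the centre, 1.225 m below the top of the plate, so the centroid depth is h_c = 4.8 + 1.225 = 6.025 m.
A = π(1.225)² = 4.71435 m².
Resultant F = γ·h_c·A = 9.81 × 6.025 × 4.71435 = 278.643 kN.
I_c = πr⁴/4 = π × 1.225⁴/4 = 1.76862 m⁴.
Centre of pressure: y_p = y_c + I_c/(y_c·A) = 6.025 + 1.76862/(6.025 × 4.71435) = 6.025 + 0.0622667 = 6.08727 m along the plane.
The resultant acts 1.225 + 0.0622667 = 1.28727 m (along the plate) below the hinge at the top edge, so the moment about the hinge is M = F × 1.28727 = 278.643 × 1.28727 = 358.689 kN·m.

M ≈ 359 kN·m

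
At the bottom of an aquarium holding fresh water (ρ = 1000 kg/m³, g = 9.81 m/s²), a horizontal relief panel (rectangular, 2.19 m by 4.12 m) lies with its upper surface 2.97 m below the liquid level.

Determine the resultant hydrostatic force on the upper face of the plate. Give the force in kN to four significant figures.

F ≈ 262.9 kN

γ = ρg = 1000 × 9.81 = 9810 N/m³ = 9.81 kN/m³.
The plate is horizontal, so pressure is uniform at p = γ·h = 9.81 × 2.97 = 29.1357 kN/m².
A = 2.19 × 4.12 = 9.0228 m².
F = p·A = 29.1357 × 9.0228 = 262.886 kN.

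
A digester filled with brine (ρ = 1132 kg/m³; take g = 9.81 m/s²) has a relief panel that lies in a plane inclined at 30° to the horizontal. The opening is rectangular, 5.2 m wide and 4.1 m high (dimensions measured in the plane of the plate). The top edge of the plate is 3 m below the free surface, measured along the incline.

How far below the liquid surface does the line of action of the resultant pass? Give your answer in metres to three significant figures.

h_p = 2.66 m

γ = ρg = 1132 × 9.81 / 1000 = 11.10492 kN/m³.
Let θ = 30° be the plate's angle to the horizontal; measure y along the incline from where the plane meets the free surface. Vertical depth h = y·sinθ with sinθ = 0.500000.
The centroid lies 4.1/2 = 2.05 m below the top edge, so y_c = 3 + 2.05 = 5.05 m and h_c = 5.05 × 0.500000 = 2.525 m.
A = 5.2 × 4.1 = 21.32 m².
Resultant F = γ·h_c·A = 11.10492 × 2.525 × 21.32 = 597.811 kN.
I_c = b·h³/12 = 5.2 × 4.1³/12 = 29.8658 m⁴.
Centre of pressure: y_p = y_c + I_c/(y_c·A) = 5.05 + 29.8658/(5.05 × 21.32) = 5.05 + 0.277393 = 5.32739 m along the plane.
Vertically, h_p = y_p·sinθ = 5.32739 × 0.500000 = 2.6637 m.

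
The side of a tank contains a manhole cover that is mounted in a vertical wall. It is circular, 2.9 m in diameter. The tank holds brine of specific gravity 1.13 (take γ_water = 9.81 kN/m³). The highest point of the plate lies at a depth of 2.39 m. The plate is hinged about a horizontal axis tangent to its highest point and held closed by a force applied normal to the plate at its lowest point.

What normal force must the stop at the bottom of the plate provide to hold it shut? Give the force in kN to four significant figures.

γ = 1.13 × 9.81 = 11.0853 kN/m³.
The centroid is at the centre, 1.45 m below the top of the plate, so the centroid depth is h_c = 2.39 + 1.45 = 3.84 m.
A = π(1.45)² = 6.6052 m².
Resultant F = γ·h_c·A = 11.0853 × 3.84 × 6.6052 = 281.167 kN.
I_c = πr⁴/4 = π × 1.45⁴/4 = 3.47186 m⁴.
Centre of pressure: y_p = y_c + I_c/(y_c·A) = 3.84 + 3.47186/(3.84 × 6.6052) = 3.84 + 0.136882 = 3.97688 m along the plane.
The resultant acts 1.45 + 0.136882 = 1.58688 m (along the plate) below the hinge at the top edge, so the moment about the hinge is M = F × 1.58688 = 281.167 × 1.58688 = 446.178 kN·m.
A normal force at the bottom, 2.9 m from the hinge, must supply this moment: P = 446.178/2.9 = 153.854 kN.

P ≈ 153.9 kN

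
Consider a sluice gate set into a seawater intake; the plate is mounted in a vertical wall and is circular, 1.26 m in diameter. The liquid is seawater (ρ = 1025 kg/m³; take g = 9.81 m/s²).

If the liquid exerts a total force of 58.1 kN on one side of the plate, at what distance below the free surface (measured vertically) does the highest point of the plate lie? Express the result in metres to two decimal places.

d_top ≈ 4.00 m

γ = ρg = 1025 × 9.81 / 1000 = 10.05525 kN/m³.
A = π(0.63)² = 1.2469 m².
From F = γ·h_c·A, the centroid depth is h_c = 58.1/(10.05525 × 1.2469) = 4.63395 m.
The centroid is at the centre, 0.63 m below the top of the plate, so the highest point sits at h_top = 4.63395 − 0.63 = 4.00395 m below the surface.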